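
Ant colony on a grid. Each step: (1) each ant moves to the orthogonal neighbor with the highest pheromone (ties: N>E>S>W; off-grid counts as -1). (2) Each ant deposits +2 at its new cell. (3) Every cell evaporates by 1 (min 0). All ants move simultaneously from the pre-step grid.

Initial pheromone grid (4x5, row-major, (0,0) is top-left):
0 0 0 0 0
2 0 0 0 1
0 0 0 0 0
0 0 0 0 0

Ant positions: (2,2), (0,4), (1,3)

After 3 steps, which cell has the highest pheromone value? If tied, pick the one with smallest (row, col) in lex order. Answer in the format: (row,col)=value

Answer: (1,4)=6

Derivation:
Step 1: ant0:(2,2)->N->(1,2) | ant1:(0,4)->S->(1,4) | ant2:(1,3)->E->(1,4)
  grid max=4 at (1,4)
Step 2: ant0:(1,2)->N->(0,2) | ant1:(1,4)->N->(0,4) | ant2:(1,4)->N->(0,4)
  grid max=3 at (0,4)
Step 3: ant0:(0,2)->E->(0,3) | ant1:(0,4)->S->(1,4) | ant2:(0,4)->S->(1,4)
  grid max=6 at (1,4)
Final grid:
  0 0 0 1 2
  0 0 0 0 6
  0 0 0 0 0
  0 0 0 0 0
Max pheromone 6 at (1,4)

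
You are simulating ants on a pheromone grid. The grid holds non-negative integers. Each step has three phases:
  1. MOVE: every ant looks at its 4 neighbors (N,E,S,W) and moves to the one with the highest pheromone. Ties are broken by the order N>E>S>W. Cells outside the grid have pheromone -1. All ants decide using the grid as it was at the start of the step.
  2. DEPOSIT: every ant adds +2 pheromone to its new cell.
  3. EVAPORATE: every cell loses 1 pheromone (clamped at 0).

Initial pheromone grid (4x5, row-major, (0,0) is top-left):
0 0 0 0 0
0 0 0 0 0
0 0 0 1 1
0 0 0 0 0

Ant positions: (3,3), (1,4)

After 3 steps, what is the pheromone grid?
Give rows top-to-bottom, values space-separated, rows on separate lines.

After step 1: ants at (2,3),(2,4)
  0 0 0 0 0
  0 0 0 0 0
  0 0 0 2 2
  0 0 0 0 0
After step 2: ants at (2,4),(2,3)
  0 0 0 0 0
  0 0 0 0 0
  0 0 0 3 3
  0 0 0 0 0
After step 3: ants at (2,3),(2,4)
  0 0 0 0 0
  0 0 0 0 0
  0 0 0 4 4
  0 0 0 0 0

0 0 0 0 0
0 0 0 0 0
0 0 0 4 4
0 0 0 0 0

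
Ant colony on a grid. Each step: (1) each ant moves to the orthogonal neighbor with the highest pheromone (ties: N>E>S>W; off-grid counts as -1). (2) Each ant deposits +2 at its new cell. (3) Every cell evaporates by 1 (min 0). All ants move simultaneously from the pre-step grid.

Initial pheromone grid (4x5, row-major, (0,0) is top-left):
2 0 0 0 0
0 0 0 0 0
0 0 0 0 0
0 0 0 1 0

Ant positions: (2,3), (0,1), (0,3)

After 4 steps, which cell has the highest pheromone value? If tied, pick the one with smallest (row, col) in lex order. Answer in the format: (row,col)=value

Answer: (0,0)=2

Derivation:
Step 1: ant0:(2,3)->S->(3,3) | ant1:(0,1)->W->(0,0) | ant2:(0,3)->E->(0,4)
  grid max=3 at (0,0)
Step 2: ant0:(3,3)->N->(2,3) | ant1:(0,0)->E->(0,1) | ant2:(0,4)->S->(1,4)
  grid max=2 at (0,0)
Step 3: ant0:(2,3)->S->(3,3) | ant1:(0,1)->W->(0,0) | ant2:(1,4)->N->(0,4)
  grid max=3 at (0,0)
Step 4: ant0:(3,3)->N->(2,3) | ant1:(0,0)->E->(0,1) | ant2:(0,4)->S->(1,4)
  grid max=2 at (0,0)
Final grid:
  2 1 0 0 0
  0 0 0 0 1
  0 0 0 1 0
  0 0 0 1 0
Max pheromone 2 at (0,0)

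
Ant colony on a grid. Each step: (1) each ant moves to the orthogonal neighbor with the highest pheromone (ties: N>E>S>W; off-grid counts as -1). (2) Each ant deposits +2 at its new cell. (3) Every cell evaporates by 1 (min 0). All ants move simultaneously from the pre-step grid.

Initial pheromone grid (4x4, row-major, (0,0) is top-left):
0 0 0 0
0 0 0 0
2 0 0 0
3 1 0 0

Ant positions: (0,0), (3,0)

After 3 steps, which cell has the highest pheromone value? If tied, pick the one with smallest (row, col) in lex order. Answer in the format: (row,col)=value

Step 1: ant0:(0,0)->E->(0,1) | ant1:(3,0)->N->(2,0)
  grid max=3 at (2,0)
Step 2: ant0:(0,1)->E->(0,2) | ant1:(2,0)->S->(3,0)
  grid max=3 at (3,0)
Step 3: ant0:(0,2)->E->(0,3) | ant1:(3,0)->N->(2,0)
  grid max=3 at (2,0)
Final grid:
  0 0 0 1
  0 0 0 0
  3 0 0 0
  2 0 0 0
Max pheromone 3 at (2,0)

Answer: (2,0)=3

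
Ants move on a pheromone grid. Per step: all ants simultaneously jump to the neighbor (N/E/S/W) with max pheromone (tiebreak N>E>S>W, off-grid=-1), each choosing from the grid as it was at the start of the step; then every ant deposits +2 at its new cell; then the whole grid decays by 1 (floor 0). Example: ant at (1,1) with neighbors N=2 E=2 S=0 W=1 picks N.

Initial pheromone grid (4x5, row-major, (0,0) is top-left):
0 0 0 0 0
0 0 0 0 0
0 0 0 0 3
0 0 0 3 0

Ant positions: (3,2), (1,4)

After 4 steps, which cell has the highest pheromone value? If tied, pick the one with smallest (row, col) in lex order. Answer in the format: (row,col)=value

Answer: (2,4)=5

Derivation:
Step 1: ant0:(3,2)->E->(3,3) | ant1:(1,4)->S->(2,4)
  grid max=4 at (2,4)
Step 2: ant0:(3,3)->N->(2,3) | ant1:(2,4)->N->(1,4)
  grid max=3 at (2,4)
Step 3: ant0:(2,3)->E->(2,4) | ant1:(1,4)->S->(2,4)
  grid max=6 at (2,4)
Step 4: ant0:(2,4)->N->(1,4) | ant1:(2,4)->N->(1,4)
  grid max=5 at (2,4)
Final grid:
  0 0 0 0 0
  0 0 0 0 3
  0 0 0 0 5
  0 0 0 1 0
Max pheromone 5 at (2,4)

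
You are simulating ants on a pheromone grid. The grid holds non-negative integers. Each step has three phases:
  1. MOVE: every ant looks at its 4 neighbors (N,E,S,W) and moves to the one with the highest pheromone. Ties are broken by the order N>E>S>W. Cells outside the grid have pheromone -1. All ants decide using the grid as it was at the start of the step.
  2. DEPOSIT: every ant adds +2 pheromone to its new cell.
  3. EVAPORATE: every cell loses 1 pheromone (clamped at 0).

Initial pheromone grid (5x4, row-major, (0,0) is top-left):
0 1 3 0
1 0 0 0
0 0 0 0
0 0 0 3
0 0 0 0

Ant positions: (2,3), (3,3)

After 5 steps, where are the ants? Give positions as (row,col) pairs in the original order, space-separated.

Step 1: ant0:(2,3)->S->(3,3) | ant1:(3,3)->N->(2,3)
  grid max=4 at (3,3)
Step 2: ant0:(3,3)->N->(2,3) | ant1:(2,3)->S->(3,3)
  grid max=5 at (3,3)
Step 3: ant0:(2,3)->S->(3,3) | ant1:(3,3)->N->(2,3)
  grid max=6 at (3,3)
Step 4: ant0:(3,3)->N->(2,3) | ant1:(2,3)->S->(3,3)
  grid max=7 at (3,3)
Step 5: ant0:(2,3)->S->(3,3) | ant1:(3,3)->N->(2,3)
  grid max=8 at (3,3)

(3,3) (2,3)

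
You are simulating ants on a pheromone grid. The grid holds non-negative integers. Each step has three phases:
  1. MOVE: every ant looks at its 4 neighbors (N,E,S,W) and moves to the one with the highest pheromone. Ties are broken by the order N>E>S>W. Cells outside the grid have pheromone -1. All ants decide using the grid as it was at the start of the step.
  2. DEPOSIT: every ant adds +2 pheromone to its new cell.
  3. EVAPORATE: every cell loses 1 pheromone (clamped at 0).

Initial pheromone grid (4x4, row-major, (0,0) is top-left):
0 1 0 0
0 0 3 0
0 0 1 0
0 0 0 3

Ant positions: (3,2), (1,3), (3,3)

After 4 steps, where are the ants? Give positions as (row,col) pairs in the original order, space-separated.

Step 1: ant0:(3,2)->E->(3,3) | ant1:(1,3)->W->(1,2) | ant2:(3,3)->N->(2,3)
  grid max=4 at (1,2)
Step 2: ant0:(3,3)->N->(2,3) | ant1:(1,2)->N->(0,2) | ant2:(2,3)->S->(3,3)
  grid max=5 at (3,3)
Step 3: ant0:(2,3)->S->(3,3) | ant1:(0,2)->S->(1,2) | ant2:(3,3)->N->(2,3)
  grid max=6 at (3,3)
Step 4: ant0:(3,3)->N->(2,3) | ant1:(1,2)->N->(0,2) | ant2:(2,3)->S->(3,3)
  grid max=7 at (3,3)

(2,3) (0,2) (3,3)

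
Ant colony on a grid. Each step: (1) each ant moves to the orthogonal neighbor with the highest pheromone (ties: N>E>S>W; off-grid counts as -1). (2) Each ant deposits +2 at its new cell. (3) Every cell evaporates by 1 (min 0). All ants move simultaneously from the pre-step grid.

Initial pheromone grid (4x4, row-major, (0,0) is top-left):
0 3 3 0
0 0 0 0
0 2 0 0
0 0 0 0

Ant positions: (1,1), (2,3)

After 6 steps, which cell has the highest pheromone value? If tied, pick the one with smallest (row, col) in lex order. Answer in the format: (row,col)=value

Step 1: ant0:(1,1)->N->(0,1) | ant1:(2,3)->N->(1,3)
  grid max=4 at (0,1)
Step 2: ant0:(0,1)->E->(0,2) | ant1:(1,3)->N->(0,3)
  grid max=3 at (0,1)
Step 3: ant0:(0,2)->W->(0,1) | ant1:(0,3)->W->(0,2)
  grid max=4 at (0,1)
Step 4: ant0:(0,1)->E->(0,2) | ant1:(0,2)->W->(0,1)
  grid max=5 at (0,1)
Step 5: ant0:(0,2)->W->(0,1) | ant1:(0,1)->E->(0,2)
  grid max=6 at (0,1)
Step 6: ant0:(0,1)->E->(0,2) | ant1:(0,2)->W->(0,1)
  grid max=7 at (0,1)
Final grid:
  0 7 7 0
  0 0 0 0
  0 0 0 0
  0 0 0 0
Max pheromone 7 at (0,1)

Answer: (0,1)=7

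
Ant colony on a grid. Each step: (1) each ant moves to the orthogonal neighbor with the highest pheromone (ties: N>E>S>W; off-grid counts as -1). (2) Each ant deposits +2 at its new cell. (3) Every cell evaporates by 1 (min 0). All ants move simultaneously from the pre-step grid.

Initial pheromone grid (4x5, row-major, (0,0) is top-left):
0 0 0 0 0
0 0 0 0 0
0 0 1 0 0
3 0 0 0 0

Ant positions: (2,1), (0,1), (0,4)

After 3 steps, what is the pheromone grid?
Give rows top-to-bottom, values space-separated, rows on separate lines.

After step 1: ants at (2,2),(0,2),(1,4)
  0 0 1 0 0
  0 0 0 0 1
  0 0 2 0 0
  2 0 0 0 0
After step 2: ants at (1,2),(0,3),(0,4)
  0 0 0 1 1
  0 0 1 0 0
  0 0 1 0 0
  1 0 0 0 0
After step 3: ants at (2,2),(0,4),(0,3)
  0 0 0 2 2
  0 0 0 0 0
  0 0 2 0 0
  0 0 0 0 0

0 0 0 2 2
0 0 0 0 0
0 0 2 0 0
0 0 0 0 0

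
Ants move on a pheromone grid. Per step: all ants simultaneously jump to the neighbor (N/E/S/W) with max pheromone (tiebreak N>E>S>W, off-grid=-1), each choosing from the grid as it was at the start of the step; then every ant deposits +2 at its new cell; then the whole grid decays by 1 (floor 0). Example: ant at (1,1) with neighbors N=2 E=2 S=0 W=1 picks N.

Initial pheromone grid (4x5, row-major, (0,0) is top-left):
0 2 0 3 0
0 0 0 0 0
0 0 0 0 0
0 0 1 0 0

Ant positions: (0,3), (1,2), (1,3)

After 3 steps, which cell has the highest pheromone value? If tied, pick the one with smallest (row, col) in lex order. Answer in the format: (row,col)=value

Answer: (0,3)=8

Derivation:
Step 1: ant0:(0,3)->E->(0,4) | ant1:(1,2)->N->(0,2) | ant2:(1,3)->N->(0,3)
  grid max=4 at (0,3)
Step 2: ant0:(0,4)->W->(0,3) | ant1:(0,2)->E->(0,3) | ant2:(0,3)->E->(0,4)
  grid max=7 at (0,3)
Step 3: ant0:(0,3)->E->(0,4) | ant1:(0,3)->E->(0,4) | ant2:(0,4)->W->(0,3)
  grid max=8 at (0,3)
Final grid:
  0 0 0 8 5
  0 0 0 0 0
  0 0 0 0 0
  0 0 0 0 0
Max pheromone 8 at (0,3)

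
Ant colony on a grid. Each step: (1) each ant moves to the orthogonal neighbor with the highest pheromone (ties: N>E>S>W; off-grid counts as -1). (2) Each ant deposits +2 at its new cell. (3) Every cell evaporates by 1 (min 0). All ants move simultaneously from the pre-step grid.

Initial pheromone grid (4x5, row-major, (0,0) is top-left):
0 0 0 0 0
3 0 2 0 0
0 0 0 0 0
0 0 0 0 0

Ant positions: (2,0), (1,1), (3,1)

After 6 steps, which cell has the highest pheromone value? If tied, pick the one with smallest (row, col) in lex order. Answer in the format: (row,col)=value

Step 1: ant0:(2,0)->N->(1,0) | ant1:(1,1)->W->(1,0) | ant2:(3,1)->N->(2,1)
  grid max=6 at (1,0)
Step 2: ant0:(1,0)->N->(0,0) | ant1:(1,0)->N->(0,0) | ant2:(2,1)->N->(1,1)
  grid max=5 at (1,0)
Step 3: ant0:(0,0)->S->(1,0) | ant1:(0,0)->S->(1,0) | ant2:(1,1)->W->(1,0)
  grid max=10 at (1,0)
Step 4: ant0:(1,0)->N->(0,0) | ant1:(1,0)->N->(0,0) | ant2:(1,0)->N->(0,0)
  grid max=9 at (1,0)
Step 5: ant0:(0,0)->S->(1,0) | ant1:(0,0)->S->(1,0) | ant2:(0,0)->S->(1,0)
  grid max=14 at (1,0)
Step 6: ant0:(1,0)->N->(0,0) | ant1:(1,0)->N->(0,0) | ant2:(1,0)->N->(0,0)
  grid max=13 at (1,0)
Final grid:
  11 0 0 0 0
  13 0 0 0 0
  0 0 0 0 0
  0 0 0 0 0
Max pheromone 13 at (1,0)

Answer: (1,0)=13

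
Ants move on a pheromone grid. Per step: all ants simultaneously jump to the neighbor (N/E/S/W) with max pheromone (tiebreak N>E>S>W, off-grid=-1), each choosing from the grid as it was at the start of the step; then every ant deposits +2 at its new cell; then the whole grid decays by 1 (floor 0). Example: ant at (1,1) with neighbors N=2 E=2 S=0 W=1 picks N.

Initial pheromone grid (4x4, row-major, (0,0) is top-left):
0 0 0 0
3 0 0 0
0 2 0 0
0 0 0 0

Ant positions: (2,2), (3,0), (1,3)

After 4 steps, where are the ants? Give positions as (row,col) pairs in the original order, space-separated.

Step 1: ant0:(2,2)->W->(2,1) | ant1:(3,0)->N->(2,0) | ant2:(1,3)->N->(0,3)
  grid max=3 at (2,1)
Step 2: ant0:(2,1)->W->(2,0) | ant1:(2,0)->E->(2,1) | ant2:(0,3)->S->(1,3)
  grid max=4 at (2,1)
Step 3: ant0:(2,0)->E->(2,1) | ant1:(2,1)->W->(2,0) | ant2:(1,3)->N->(0,3)
  grid max=5 at (2,1)
Step 4: ant0:(2,1)->W->(2,0) | ant1:(2,0)->E->(2,1) | ant2:(0,3)->S->(1,3)
  grid max=6 at (2,1)

(2,0) (2,1) (1,3)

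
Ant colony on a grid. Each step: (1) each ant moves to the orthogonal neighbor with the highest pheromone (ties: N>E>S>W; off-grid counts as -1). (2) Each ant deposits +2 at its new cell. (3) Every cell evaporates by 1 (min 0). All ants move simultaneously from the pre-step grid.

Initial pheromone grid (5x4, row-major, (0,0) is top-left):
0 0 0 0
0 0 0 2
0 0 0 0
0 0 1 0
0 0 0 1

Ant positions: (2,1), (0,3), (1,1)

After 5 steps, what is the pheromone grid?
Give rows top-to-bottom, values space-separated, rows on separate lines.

After step 1: ants at (1,1),(1,3),(0,1)
  0 1 0 0
  0 1 0 3
  0 0 0 0
  0 0 0 0
  0 0 0 0
After step 2: ants at (0,1),(0,3),(1,1)
  0 2 0 1
  0 2 0 2
  0 0 0 0
  0 0 0 0
  0 0 0 0
After step 3: ants at (1,1),(1,3),(0,1)
  0 3 0 0
  0 3 0 3
  0 0 0 0
  0 0 0 0
  0 0 0 0
After step 4: ants at (0,1),(0,3),(1,1)
  0 4 0 1
  0 4 0 2
  0 0 0 0
  0 0 0 0
  0 0 0 0
After step 5: ants at (1,1),(1,3),(0,1)
  0 5 0 0
  0 5 0 3
  0 0 0 0
  0 0 0 0
  0 0 0 0

0 5 0 0
0 5 0 3
0 0 0 0
0 0 0 0
0 0 0 0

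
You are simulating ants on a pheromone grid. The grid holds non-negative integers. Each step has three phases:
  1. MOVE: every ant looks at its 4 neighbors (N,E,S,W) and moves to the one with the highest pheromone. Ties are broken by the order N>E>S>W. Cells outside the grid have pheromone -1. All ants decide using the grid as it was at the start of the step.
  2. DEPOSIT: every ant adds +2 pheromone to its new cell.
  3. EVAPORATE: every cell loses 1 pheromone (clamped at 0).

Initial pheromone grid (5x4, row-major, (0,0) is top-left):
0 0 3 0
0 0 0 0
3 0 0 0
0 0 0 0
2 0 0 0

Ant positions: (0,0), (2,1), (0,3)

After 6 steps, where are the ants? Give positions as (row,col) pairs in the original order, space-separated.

Step 1: ant0:(0,0)->E->(0,1) | ant1:(2,1)->W->(2,0) | ant2:(0,3)->W->(0,2)
  grid max=4 at (0,2)
Step 2: ant0:(0,1)->E->(0,2) | ant1:(2,0)->N->(1,0) | ant2:(0,2)->W->(0,1)
  grid max=5 at (0,2)
Step 3: ant0:(0,2)->W->(0,1) | ant1:(1,0)->S->(2,0) | ant2:(0,1)->E->(0,2)
  grid max=6 at (0,2)
Step 4: ant0:(0,1)->E->(0,2) | ant1:(2,0)->N->(1,0) | ant2:(0,2)->W->(0,1)
  grid max=7 at (0,2)
Step 5: ant0:(0,2)->W->(0,1) | ant1:(1,0)->S->(2,0) | ant2:(0,1)->E->(0,2)
  grid max=8 at (0,2)
Step 6: ant0:(0,1)->E->(0,2) | ant1:(2,0)->N->(1,0) | ant2:(0,2)->W->(0,1)
  grid max=9 at (0,2)

(0,2) (1,0) (0,1)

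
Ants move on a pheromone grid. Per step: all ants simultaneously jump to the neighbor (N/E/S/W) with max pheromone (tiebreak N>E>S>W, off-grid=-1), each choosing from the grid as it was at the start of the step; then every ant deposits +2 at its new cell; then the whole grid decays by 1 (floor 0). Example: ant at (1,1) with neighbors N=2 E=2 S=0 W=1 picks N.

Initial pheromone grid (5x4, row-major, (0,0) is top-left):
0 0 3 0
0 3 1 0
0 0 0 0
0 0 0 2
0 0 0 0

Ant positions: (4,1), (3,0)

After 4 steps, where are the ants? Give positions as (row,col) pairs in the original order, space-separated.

Step 1: ant0:(4,1)->N->(3,1) | ant1:(3,0)->N->(2,0)
  grid max=2 at (0,2)
Step 2: ant0:(3,1)->N->(2,1) | ant1:(2,0)->N->(1,0)
  grid max=1 at (0,2)
Step 3: ant0:(2,1)->N->(1,1) | ant1:(1,0)->E->(1,1)
  grid max=4 at (1,1)
Step 4: ant0:(1,1)->N->(0,1) | ant1:(1,1)->N->(0,1)
  grid max=3 at (0,1)

(0,1) (0,1)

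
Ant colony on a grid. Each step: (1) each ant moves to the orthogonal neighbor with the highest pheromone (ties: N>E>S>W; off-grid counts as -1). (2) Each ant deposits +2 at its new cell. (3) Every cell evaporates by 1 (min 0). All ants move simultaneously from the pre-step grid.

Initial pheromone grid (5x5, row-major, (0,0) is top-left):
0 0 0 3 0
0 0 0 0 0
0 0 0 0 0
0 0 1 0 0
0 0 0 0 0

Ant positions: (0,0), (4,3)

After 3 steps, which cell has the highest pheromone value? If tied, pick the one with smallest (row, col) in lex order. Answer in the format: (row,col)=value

Step 1: ant0:(0,0)->E->(0,1) | ant1:(4,3)->N->(3,3)
  grid max=2 at (0,3)
Step 2: ant0:(0,1)->E->(0,2) | ant1:(3,3)->N->(2,3)
  grid max=1 at (0,2)
Step 3: ant0:(0,2)->E->(0,3) | ant1:(2,3)->N->(1,3)
  grid max=2 at (0,3)
Final grid:
  0 0 0 2 0
  0 0 0 1 0
  0 0 0 0 0
  0 0 0 0 0
  0 0 0 0 0
Max pheromone 2 at (0,3)

Answer: (0,3)=2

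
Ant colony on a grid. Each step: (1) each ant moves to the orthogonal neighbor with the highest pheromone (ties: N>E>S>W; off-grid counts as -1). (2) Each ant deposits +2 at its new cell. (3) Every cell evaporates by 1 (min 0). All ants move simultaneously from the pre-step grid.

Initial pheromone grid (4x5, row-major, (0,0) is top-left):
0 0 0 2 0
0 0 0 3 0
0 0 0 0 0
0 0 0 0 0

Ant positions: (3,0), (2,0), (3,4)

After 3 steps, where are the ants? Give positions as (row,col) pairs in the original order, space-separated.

Step 1: ant0:(3,0)->N->(2,0) | ant1:(2,0)->N->(1,0) | ant2:(3,4)->N->(2,4)
  grid max=2 at (1,3)
Step 2: ant0:(2,0)->N->(1,0) | ant1:(1,0)->S->(2,0) | ant2:(2,4)->N->(1,4)
  grid max=2 at (1,0)
Step 3: ant0:(1,0)->S->(2,0) | ant1:(2,0)->N->(1,0) | ant2:(1,4)->W->(1,3)
  grid max=3 at (1,0)

(2,0) (1,0) (1,3)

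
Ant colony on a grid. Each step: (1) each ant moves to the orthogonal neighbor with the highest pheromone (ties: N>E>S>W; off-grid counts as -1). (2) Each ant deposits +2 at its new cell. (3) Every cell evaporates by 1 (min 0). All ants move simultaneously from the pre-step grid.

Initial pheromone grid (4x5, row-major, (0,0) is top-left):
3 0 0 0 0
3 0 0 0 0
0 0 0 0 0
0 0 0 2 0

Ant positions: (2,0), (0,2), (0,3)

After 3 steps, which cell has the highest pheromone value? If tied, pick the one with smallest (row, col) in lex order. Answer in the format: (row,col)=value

Step 1: ant0:(2,0)->N->(1,0) | ant1:(0,2)->E->(0,3) | ant2:(0,3)->E->(0,4)
  grid max=4 at (1,0)
Step 2: ant0:(1,0)->N->(0,0) | ant1:(0,3)->E->(0,4) | ant2:(0,4)->W->(0,3)
  grid max=3 at (0,0)
Step 3: ant0:(0,0)->S->(1,0) | ant1:(0,4)->W->(0,3) | ant2:(0,3)->E->(0,4)
  grid max=4 at (1,0)
Final grid:
  2 0 0 3 3
  4 0 0 0 0
  0 0 0 0 0
  0 0 0 0 0
Max pheromone 4 at (1,0)

Answer: (1,0)=4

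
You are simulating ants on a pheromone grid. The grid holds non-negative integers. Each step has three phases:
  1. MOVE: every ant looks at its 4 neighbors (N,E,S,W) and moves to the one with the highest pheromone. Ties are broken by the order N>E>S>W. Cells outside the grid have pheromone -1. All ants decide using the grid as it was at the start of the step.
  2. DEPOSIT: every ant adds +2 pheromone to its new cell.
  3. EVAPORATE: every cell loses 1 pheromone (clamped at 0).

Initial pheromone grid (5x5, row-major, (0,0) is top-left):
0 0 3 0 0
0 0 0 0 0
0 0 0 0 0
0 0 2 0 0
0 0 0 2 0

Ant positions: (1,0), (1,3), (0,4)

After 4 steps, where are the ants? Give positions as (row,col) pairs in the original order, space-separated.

Step 1: ant0:(1,0)->N->(0,0) | ant1:(1,3)->N->(0,3) | ant2:(0,4)->S->(1,4)
  grid max=2 at (0,2)
Step 2: ant0:(0,0)->E->(0,1) | ant1:(0,3)->W->(0,2) | ant2:(1,4)->N->(0,4)
  grid max=3 at (0,2)
Step 3: ant0:(0,1)->E->(0,2) | ant1:(0,2)->W->(0,1) | ant2:(0,4)->S->(1,4)
  grid max=4 at (0,2)
Step 4: ant0:(0,2)->W->(0,1) | ant1:(0,1)->E->(0,2) | ant2:(1,4)->N->(0,4)
  grid max=5 at (0,2)

(0,1) (0,2) (0,4)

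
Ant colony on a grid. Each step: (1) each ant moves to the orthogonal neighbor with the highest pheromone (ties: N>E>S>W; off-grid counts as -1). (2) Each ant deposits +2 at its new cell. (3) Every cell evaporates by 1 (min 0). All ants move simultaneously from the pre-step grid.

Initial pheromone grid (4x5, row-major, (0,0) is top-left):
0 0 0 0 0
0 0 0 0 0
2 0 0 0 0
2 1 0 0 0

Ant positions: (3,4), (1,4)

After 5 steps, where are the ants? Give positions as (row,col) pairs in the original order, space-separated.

Step 1: ant0:(3,4)->N->(2,4) | ant1:(1,4)->N->(0,4)
  grid max=1 at (0,4)
Step 2: ant0:(2,4)->N->(1,4) | ant1:(0,4)->S->(1,4)
  grid max=3 at (1,4)
Step 3: ant0:(1,4)->N->(0,4) | ant1:(1,4)->N->(0,4)
  grid max=3 at (0,4)
Step 4: ant0:(0,4)->S->(1,4) | ant1:(0,4)->S->(1,4)
  grid max=5 at (1,4)
Step 5: ant0:(1,4)->N->(0,4) | ant1:(1,4)->N->(0,4)
  grid max=5 at (0,4)

(0,4) (0,4)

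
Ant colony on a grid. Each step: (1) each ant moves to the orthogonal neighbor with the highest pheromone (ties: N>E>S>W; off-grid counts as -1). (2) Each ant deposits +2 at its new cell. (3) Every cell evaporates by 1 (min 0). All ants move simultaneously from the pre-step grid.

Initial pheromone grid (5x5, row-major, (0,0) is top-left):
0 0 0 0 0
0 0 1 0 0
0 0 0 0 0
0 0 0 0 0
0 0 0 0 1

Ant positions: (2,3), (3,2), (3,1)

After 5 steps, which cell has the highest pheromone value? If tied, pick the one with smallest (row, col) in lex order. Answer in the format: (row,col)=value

Answer: (2,1)=5

Derivation:
Step 1: ant0:(2,3)->N->(1,3) | ant1:(3,2)->N->(2,2) | ant2:(3,1)->N->(2,1)
  grid max=1 at (1,3)
Step 2: ant0:(1,3)->N->(0,3) | ant1:(2,2)->W->(2,1) | ant2:(2,1)->E->(2,2)
  grid max=2 at (2,1)
Step 3: ant0:(0,3)->E->(0,4) | ant1:(2,1)->E->(2,2) | ant2:(2,2)->W->(2,1)
  grid max=3 at (2,1)
Step 4: ant0:(0,4)->S->(1,4) | ant1:(2,2)->W->(2,1) | ant2:(2,1)->E->(2,2)
  grid max=4 at (2,1)
Step 5: ant0:(1,4)->N->(0,4) | ant1:(2,1)->E->(2,2) | ant2:(2,2)->W->(2,1)
  grid max=5 at (2,1)
Final grid:
  0 0 0 0 1
  0 0 0 0 0
  0 5 5 0 0
  0 0 0 0 0
  0 0 0 0 0
Max pheromone 5 at (2,1)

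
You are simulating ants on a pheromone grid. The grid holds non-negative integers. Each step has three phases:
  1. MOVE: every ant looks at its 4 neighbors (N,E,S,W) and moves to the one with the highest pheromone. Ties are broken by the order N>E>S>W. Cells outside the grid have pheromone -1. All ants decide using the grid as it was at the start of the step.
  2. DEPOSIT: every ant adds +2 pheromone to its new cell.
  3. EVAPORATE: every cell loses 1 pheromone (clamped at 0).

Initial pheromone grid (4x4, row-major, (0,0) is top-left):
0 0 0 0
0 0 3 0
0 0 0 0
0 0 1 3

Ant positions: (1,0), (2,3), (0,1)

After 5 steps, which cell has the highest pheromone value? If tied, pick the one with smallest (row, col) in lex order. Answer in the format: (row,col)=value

Answer: (0,2)=5

Derivation:
Step 1: ant0:(1,0)->N->(0,0) | ant1:(2,3)->S->(3,3) | ant2:(0,1)->E->(0,2)
  grid max=4 at (3,3)
Step 2: ant0:(0,0)->E->(0,1) | ant1:(3,3)->N->(2,3) | ant2:(0,2)->S->(1,2)
  grid max=3 at (1,2)
Step 3: ant0:(0,1)->E->(0,2) | ant1:(2,3)->S->(3,3) | ant2:(1,2)->N->(0,2)
  grid max=4 at (3,3)
Step 4: ant0:(0,2)->S->(1,2) | ant1:(3,3)->N->(2,3) | ant2:(0,2)->S->(1,2)
  grid max=5 at (1,2)
Step 5: ant0:(1,2)->N->(0,2) | ant1:(2,3)->S->(3,3) | ant2:(1,2)->N->(0,2)
  grid max=5 at (0,2)
Final grid:
  0 0 5 0
  0 0 4 0
  0 0 0 0
  0 0 0 4
Max pheromone 5 at (0,2)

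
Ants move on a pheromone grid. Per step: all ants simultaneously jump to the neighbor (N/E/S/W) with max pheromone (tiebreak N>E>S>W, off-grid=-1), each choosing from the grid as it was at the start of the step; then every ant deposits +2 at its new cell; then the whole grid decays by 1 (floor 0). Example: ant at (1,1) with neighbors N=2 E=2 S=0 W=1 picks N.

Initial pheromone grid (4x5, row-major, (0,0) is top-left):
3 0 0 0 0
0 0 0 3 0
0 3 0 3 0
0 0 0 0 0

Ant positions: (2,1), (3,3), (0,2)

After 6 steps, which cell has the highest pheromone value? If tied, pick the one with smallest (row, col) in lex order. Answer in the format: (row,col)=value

Answer: (1,3)=9

Derivation:
Step 1: ant0:(2,1)->N->(1,1) | ant1:(3,3)->N->(2,3) | ant2:(0,2)->E->(0,3)
  grid max=4 at (2,3)
Step 2: ant0:(1,1)->S->(2,1) | ant1:(2,3)->N->(1,3) | ant2:(0,3)->S->(1,3)
  grid max=5 at (1,3)
Step 3: ant0:(2,1)->N->(1,1) | ant1:(1,3)->S->(2,3) | ant2:(1,3)->S->(2,3)
  grid max=6 at (2,3)
Step 4: ant0:(1,1)->S->(2,1) | ant1:(2,3)->N->(1,3) | ant2:(2,3)->N->(1,3)
  grid max=7 at (1,3)
Step 5: ant0:(2,1)->N->(1,1) | ant1:(1,3)->S->(2,3) | ant2:(1,3)->S->(2,3)
  grid max=8 at (2,3)
Step 6: ant0:(1,1)->S->(2,1) | ant1:(2,3)->N->(1,3) | ant2:(2,3)->N->(1,3)
  grid max=9 at (1,3)
Final grid:
  0 0 0 0 0
  0 0 0 9 0
  0 3 0 7 0
  0 0 0 0 0
Max pheromone 9 at (1,3)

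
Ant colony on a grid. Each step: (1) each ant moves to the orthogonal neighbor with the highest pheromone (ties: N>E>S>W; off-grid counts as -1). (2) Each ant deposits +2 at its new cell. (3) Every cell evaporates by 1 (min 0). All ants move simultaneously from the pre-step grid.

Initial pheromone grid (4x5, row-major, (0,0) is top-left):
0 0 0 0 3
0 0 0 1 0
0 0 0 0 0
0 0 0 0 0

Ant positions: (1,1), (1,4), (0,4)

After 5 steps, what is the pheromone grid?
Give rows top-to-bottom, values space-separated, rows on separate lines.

After step 1: ants at (0,1),(0,4),(1,4)
  0 1 0 0 4
  0 0 0 0 1
  0 0 0 0 0
  0 0 0 0 0
After step 2: ants at (0,2),(1,4),(0,4)
  0 0 1 0 5
  0 0 0 0 2
  0 0 0 0 0
  0 0 0 0 0
After step 3: ants at (0,3),(0,4),(1,4)
  0 0 0 1 6
  0 0 0 0 3
  0 0 0 0 0
  0 0 0 0 0
After step 4: ants at (0,4),(1,4),(0,4)
  0 0 0 0 9
  0 0 0 0 4
  0 0 0 0 0
  0 0 0 0 0
After step 5: ants at (1,4),(0,4),(1,4)
  0 0 0 0 10
  0 0 0 0 7
  0 0 0 0 0
  0 0 0 0 0

0 0 0 0 10
0 0 0 0 7
0 0 0 0 0
0 0 0 0 0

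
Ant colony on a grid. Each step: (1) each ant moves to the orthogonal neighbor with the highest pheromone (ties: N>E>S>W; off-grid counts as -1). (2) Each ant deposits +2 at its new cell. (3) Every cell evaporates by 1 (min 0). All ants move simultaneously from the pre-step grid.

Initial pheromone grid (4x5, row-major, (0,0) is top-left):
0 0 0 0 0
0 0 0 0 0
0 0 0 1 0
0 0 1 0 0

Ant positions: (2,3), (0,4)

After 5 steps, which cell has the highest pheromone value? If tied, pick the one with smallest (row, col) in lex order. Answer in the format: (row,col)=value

Answer: (1,3)=5

Derivation:
Step 1: ant0:(2,3)->N->(1,3) | ant1:(0,4)->S->(1,4)
  grid max=1 at (1,3)
Step 2: ant0:(1,3)->E->(1,4) | ant1:(1,4)->W->(1,3)
  grid max=2 at (1,3)
Step 3: ant0:(1,4)->W->(1,3) | ant1:(1,3)->E->(1,4)
  grid max=3 at (1,3)
Step 4: ant0:(1,3)->E->(1,4) | ant1:(1,4)->W->(1,3)
  grid max=4 at (1,3)
Step 5: ant0:(1,4)->W->(1,3) | ant1:(1,3)->E->(1,4)
  grid max=5 at (1,3)
Final grid:
  0 0 0 0 0
  0 0 0 5 5
  0 0 0 0 0
  0 0 0 0 0
Max pheromone 5 at (1,3)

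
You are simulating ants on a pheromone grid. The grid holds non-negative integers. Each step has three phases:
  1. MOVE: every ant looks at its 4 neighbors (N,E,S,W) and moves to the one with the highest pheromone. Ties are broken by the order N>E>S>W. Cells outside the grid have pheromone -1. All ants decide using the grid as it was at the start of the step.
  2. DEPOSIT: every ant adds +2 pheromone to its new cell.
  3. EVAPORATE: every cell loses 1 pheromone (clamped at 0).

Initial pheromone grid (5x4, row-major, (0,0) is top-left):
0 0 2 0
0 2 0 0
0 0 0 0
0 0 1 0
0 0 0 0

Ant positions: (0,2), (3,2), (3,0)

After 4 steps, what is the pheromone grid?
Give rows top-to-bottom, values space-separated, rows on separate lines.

After step 1: ants at (0,3),(2,2),(2,0)
  0 0 1 1
  0 1 0 0
  1 0 1 0
  0 0 0 0
  0 0 0 0
After step 2: ants at (0,2),(1,2),(1,0)
  0 0 2 0
  1 0 1 0
  0 0 0 0
  0 0 0 0
  0 0 0 0
After step 3: ants at (1,2),(0,2),(0,0)
  1 0 3 0
  0 0 2 0
  0 0 0 0
  0 0 0 0
  0 0 0 0
After step 4: ants at (0,2),(1,2),(0,1)
  0 1 4 0
  0 0 3 0
  0 0 0 0
  0 0 0 0
  0 0 0 0

0 1 4 0
0 0 3 0
0 0 0 0
0 0 0 0
0 0 0 0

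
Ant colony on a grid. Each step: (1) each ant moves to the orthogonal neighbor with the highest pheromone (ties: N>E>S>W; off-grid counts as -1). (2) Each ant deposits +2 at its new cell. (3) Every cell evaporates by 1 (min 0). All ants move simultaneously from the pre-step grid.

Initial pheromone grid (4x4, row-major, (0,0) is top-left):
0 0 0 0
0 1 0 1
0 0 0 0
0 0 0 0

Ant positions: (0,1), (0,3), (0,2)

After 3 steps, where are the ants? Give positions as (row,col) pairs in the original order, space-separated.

Step 1: ant0:(0,1)->S->(1,1) | ant1:(0,3)->S->(1,3) | ant2:(0,2)->E->(0,3)
  grid max=2 at (1,1)
Step 2: ant0:(1,1)->N->(0,1) | ant1:(1,3)->N->(0,3) | ant2:(0,3)->S->(1,3)
  grid max=3 at (1,3)
Step 3: ant0:(0,1)->S->(1,1) | ant1:(0,3)->S->(1,3) | ant2:(1,3)->N->(0,3)
  grid max=4 at (1,3)

(1,1) (1,3) (0,3)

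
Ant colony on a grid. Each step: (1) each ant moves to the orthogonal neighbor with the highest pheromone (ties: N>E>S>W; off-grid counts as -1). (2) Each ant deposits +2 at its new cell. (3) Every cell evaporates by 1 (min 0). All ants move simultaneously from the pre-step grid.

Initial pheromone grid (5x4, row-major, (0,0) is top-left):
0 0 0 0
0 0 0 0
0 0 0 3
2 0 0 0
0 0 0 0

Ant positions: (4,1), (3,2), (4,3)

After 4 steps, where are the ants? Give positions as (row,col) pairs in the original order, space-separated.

Step 1: ant0:(4,1)->N->(3,1) | ant1:(3,2)->N->(2,2) | ant2:(4,3)->N->(3,3)
  grid max=2 at (2,3)
Step 2: ant0:(3,1)->W->(3,0) | ant1:(2,2)->E->(2,3) | ant2:(3,3)->N->(2,3)
  grid max=5 at (2,3)
Step 3: ant0:(3,0)->N->(2,0) | ant1:(2,3)->N->(1,3) | ant2:(2,3)->N->(1,3)
  grid max=4 at (2,3)
Step 4: ant0:(2,0)->S->(3,0) | ant1:(1,3)->S->(2,3) | ant2:(1,3)->S->(2,3)
  grid max=7 at (2,3)

(3,0) (2,3) (2,3)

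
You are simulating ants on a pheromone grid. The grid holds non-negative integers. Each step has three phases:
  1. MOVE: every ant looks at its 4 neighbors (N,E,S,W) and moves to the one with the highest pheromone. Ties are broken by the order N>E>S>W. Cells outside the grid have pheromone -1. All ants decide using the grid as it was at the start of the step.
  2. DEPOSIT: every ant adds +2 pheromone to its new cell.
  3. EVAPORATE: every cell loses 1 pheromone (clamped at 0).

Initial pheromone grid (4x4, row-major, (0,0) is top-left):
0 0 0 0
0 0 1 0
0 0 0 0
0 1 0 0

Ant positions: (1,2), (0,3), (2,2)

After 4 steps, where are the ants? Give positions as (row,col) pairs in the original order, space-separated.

Step 1: ant0:(1,2)->N->(0,2) | ant1:(0,3)->S->(1,3) | ant2:(2,2)->N->(1,2)
  grid max=2 at (1,2)
Step 2: ant0:(0,2)->S->(1,2) | ant1:(1,3)->W->(1,2) | ant2:(1,2)->N->(0,2)
  grid max=5 at (1,2)
Step 3: ant0:(1,2)->N->(0,2) | ant1:(1,2)->N->(0,2) | ant2:(0,2)->S->(1,2)
  grid max=6 at (1,2)
Step 4: ant0:(0,2)->S->(1,2) | ant1:(0,2)->S->(1,2) | ant2:(1,2)->N->(0,2)
  grid max=9 at (1,2)

(1,2) (1,2) (0,2)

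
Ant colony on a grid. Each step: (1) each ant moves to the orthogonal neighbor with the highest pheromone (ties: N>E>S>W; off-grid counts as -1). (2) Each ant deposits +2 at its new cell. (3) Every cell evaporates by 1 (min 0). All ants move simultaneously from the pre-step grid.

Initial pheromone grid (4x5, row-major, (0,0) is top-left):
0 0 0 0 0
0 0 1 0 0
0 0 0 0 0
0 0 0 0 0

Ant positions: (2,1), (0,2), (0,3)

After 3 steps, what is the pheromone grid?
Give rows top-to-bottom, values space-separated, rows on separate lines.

After step 1: ants at (1,1),(1,2),(0,4)
  0 0 0 0 1
  0 1 2 0 0
  0 0 0 0 0
  0 0 0 0 0
After step 2: ants at (1,2),(1,1),(1,4)
  0 0 0 0 0
  0 2 3 0 1
  0 0 0 0 0
  0 0 0 0 0
After step 3: ants at (1,1),(1,2),(0,4)
  0 0 0 0 1
  0 3 4 0 0
  0 0 0 0 0
  0 0 0 0 0

0 0 0 0 1
0 3 4 0 0
0 0 0 0 0
0 0 0 0 0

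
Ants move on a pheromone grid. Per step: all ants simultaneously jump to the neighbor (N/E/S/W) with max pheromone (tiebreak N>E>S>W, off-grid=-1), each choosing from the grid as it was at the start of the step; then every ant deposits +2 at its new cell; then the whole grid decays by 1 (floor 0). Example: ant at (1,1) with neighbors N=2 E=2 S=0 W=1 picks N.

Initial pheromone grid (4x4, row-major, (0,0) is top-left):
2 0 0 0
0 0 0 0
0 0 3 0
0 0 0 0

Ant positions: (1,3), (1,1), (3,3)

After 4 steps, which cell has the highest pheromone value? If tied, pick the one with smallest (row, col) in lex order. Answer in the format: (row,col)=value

Answer: (2,2)=3

Derivation:
Step 1: ant0:(1,3)->N->(0,3) | ant1:(1,1)->N->(0,1) | ant2:(3,3)->N->(2,3)
  grid max=2 at (2,2)
Step 2: ant0:(0,3)->S->(1,3) | ant1:(0,1)->W->(0,0) | ant2:(2,3)->W->(2,2)
  grid max=3 at (2,2)
Step 3: ant0:(1,3)->N->(0,3) | ant1:(0,0)->E->(0,1) | ant2:(2,2)->N->(1,2)
  grid max=2 at (2,2)
Step 4: ant0:(0,3)->S->(1,3) | ant1:(0,1)->W->(0,0) | ant2:(1,2)->S->(2,2)
  grid max=3 at (2,2)
Final grid:
  2 0 0 0
  0 0 0 1
  0 0 3 0
  0 0 0 0
Max pheromone 3 at (2,2)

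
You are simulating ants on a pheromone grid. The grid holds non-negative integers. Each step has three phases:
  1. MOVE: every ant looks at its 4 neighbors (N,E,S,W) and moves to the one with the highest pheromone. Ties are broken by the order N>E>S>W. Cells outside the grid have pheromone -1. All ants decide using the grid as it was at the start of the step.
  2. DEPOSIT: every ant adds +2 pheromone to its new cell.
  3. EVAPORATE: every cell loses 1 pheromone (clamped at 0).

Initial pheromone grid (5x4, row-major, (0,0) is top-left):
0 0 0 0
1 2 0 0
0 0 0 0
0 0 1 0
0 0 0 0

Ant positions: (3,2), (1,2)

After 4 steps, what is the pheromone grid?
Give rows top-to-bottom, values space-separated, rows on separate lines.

After step 1: ants at (2,2),(1,1)
  0 0 0 0
  0 3 0 0
  0 0 1 0
  0 0 0 0
  0 0 0 0
After step 2: ants at (1,2),(0,1)
  0 1 0 0
  0 2 1 0
  0 0 0 0
  0 0 0 0
  0 0 0 0
After step 3: ants at (1,1),(1,1)
  0 0 0 0
  0 5 0 0
  0 0 0 0
  0 0 0 0
  0 0 0 0
After step 4: ants at (0,1),(0,1)
  0 3 0 0
  0 4 0 0
  0 0 0 0
  0 0 0 0
  0 0 0 0

0 3 0 0
0 4 0 0
0 0 0 0
0 0 0 0
0 0 0 0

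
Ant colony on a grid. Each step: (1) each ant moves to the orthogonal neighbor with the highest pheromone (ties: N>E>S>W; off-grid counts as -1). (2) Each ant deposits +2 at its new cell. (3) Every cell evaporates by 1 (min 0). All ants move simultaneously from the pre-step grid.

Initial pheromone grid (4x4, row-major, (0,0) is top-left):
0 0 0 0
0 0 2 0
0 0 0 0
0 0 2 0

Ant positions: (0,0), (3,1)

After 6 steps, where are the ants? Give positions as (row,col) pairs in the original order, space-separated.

Step 1: ant0:(0,0)->E->(0,1) | ant1:(3,1)->E->(3,2)
  grid max=3 at (3,2)
Step 2: ant0:(0,1)->E->(0,2) | ant1:(3,2)->N->(2,2)
  grid max=2 at (3,2)
Step 3: ant0:(0,2)->E->(0,3) | ant1:(2,2)->S->(3,2)
  grid max=3 at (3,2)
Step 4: ant0:(0,3)->S->(1,3) | ant1:(3,2)->N->(2,2)
  grid max=2 at (3,2)
Step 5: ant0:(1,3)->N->(0,3) | ant1:(2,2)->S->(3,2)
  grid max=3 at (3,2)
Step 6: ant0:(0,3)->S->(1,3) | ant1:(3,2)->N->(2,2)
  grid max=2 at (3,2)

(1,3) (2,2)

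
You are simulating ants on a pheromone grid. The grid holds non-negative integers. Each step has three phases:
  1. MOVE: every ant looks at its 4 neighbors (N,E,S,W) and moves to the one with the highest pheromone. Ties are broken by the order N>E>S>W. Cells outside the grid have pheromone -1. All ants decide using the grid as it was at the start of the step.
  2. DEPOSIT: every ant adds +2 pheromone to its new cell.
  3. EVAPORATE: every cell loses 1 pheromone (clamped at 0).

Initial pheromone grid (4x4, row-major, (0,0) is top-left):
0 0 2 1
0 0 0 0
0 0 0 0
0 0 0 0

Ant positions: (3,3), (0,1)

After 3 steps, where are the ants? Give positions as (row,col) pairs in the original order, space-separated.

Step 1: ant0:(3,3)->N->(2,3) | ant1:(0,1)->E->(0,2)
  grid max=3 at (0,2)
Step 2: ant0:(2,3)->N->(1,3) | ant1:(0,2)->E->(0,3)
  grid max=2 at (0,2)
Step 3: ant0:(1,3)->N->(0,3) | ant1:(0,3)->W->(0,2)
  grid max=3 at (0,2)

(0,3) (0,2)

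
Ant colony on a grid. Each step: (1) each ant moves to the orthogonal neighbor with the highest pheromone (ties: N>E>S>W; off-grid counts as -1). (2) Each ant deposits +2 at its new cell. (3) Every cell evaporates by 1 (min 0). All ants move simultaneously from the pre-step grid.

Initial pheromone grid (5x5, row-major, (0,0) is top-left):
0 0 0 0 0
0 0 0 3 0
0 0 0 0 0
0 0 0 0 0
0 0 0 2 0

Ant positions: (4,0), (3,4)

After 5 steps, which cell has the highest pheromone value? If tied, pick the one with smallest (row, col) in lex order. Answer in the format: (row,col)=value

Step 1: ant0:(4,0)->N->(3,0) | ant1:(3,4)->N->(2,4)
  grid max=2 at (1,3)
Step 2: ant0:(3,0)->N->(2,0) | ant1:(2,4)->N->(1,4)
  grid max=1 at (1,3)
Step 3: ant0:(2,0)->N->(1,0) | ant1:(1,4)->W->(1,3)
  grid max=2 at (1,3)
Step 4: ant0:(1,0)->N->(0,0) | ant1:(1,3)->N->(0,3)
  grid max=1 at (0,0)
Step 5: ant0:(0,0)->E->(0,1) | ant1:(0,3)->S->(1,3)
  grid max=2 at (1,3)
Final grid:
  0 1 0 0 0
  0 0 0 2 0
  0 0 0 0 0
  0 0 0 0 0
  0 0 0 0 0
Max pheromone 2 at (1,3)

Answer: (1,3)=2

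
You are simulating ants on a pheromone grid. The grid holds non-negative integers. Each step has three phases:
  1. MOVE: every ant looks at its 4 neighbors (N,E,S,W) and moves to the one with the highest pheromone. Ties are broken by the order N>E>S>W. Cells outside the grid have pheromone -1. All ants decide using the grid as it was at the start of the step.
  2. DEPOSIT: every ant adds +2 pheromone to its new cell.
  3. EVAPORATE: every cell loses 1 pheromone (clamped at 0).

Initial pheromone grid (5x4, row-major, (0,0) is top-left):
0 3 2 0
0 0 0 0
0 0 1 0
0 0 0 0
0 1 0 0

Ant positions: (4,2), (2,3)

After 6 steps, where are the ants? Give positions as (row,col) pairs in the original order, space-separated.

Step 1: ant0:(4,2)->W->(4,1) | ant1:(2,3)->W->(2,2)
  grid max=2 at (0,1)
Step 2: ant0:(4,1)->N->(3,1) | ant1:(2,2)->N->(1,2)
  grid max=1 at (0,1)
Step 3: ant0:(3,1)->S->(4,1) | ant1:(1,2)->S->(2,2)
  grid max=2 at (2,2)
Step 4: ant0:(4,1)->N->(3,1) | ant1:(2,2)->N->(1,2)
  grid max=1 at (1,2)
Step 5: ant0:(3,1)->S->(4,1) | ant1:(1,2)->S->(2,2)
  grid max=2 at (2,2)
Step 6: ant0:(4,1)->N->(3,1) | ant1:(2,2)->N->(1,2)
  grid max=1 at (1,2)

(3,1) (1,2)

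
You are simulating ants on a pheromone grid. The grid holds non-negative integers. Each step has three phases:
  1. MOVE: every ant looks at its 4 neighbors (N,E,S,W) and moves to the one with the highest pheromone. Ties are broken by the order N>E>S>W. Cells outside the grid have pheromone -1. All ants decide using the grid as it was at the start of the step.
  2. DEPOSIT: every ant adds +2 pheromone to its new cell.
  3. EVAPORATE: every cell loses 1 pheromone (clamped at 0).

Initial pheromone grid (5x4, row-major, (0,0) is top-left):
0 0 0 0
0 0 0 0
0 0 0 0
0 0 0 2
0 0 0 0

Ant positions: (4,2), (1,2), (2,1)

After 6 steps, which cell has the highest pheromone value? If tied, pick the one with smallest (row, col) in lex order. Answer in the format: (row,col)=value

Answer: (1,3)=6

Derivation:
Step 1: ant0:(4,2)->N->(3,2) | ant1:(1,2)->N->(0,2) | ant2:(2,1)->N->(1,1)
  grid max=1 at (0,2)
Step 2: ant0:(3,2)->E->(3,3) | ant1:(0,2)->E->(0,3) | ant2:(1,1)->N->(0,1)
  grid max=2 at (3,3)
Step 3: ant0:(3,3)->N->(2,3) | ant1:(0,3)->S->(1,3) | ant2:(0,1)->E->(0,2)
  grid max=1 at (0,2)
Step 4: ant0:(2,3)->N->(1,3) | ant1:(1,3)->S->(2,3) | ant2:(0,2)->E->(0,3)
  grid max=2 at (1,3)
Step 5: ant0:(1,3)->S->(2,3) | ant1:(2,3)->N->(1,3) | ant2:(0,3)->S->(1,3)
  grid max=5 at (1,3)
Step 6: ant0:(2,3)->N->(1,3) | ant1:(1,3)->S->(2,3) | ant2:(1,3)->S->(2,3)
  grid max=6 at (1,3)
Final grid:
  0 0 0 0
  0 0 0 6
  0 0 0 6
  0 0 0 0
  0 0 0 0
Max pheromone 6 at (1,3)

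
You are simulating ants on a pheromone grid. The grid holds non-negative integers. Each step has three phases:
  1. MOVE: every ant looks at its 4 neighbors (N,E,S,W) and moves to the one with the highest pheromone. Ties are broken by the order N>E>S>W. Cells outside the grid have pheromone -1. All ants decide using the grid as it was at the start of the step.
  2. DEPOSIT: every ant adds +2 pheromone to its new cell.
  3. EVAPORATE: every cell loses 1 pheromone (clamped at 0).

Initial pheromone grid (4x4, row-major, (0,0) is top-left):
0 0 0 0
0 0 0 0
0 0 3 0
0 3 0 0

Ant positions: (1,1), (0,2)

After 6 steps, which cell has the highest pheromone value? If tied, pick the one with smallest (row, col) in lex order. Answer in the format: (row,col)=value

Answer: (1,3)=5

Derivation:
Step 1: ant0:(1,1)->N->(0,1) | ant1:(0,2)->E->(0,3)
  grid max=2 at (2,2)
Step 2: ant0:(0,1)->E->(0,2) | ant1:(0,3)->S->(1,3)
  grid max=1 at (0,2)
Step 3: ant0:(0,2)->E->(0,3) | ant1:(1,3)->N->(0,3)
  grid max=3 at (0,3)
Step 4: ant0:(0,3)->S->(1,3) | ant1:(0,3)->S->(1,3)
  grid max=3 at (1,3)
Step 5: ant0:(1,3)->N->(0,3) | ant1:(1,3)->N->(0,3)
  grid max=5 at (0,3)
Step 6: ant0:(0,3)->S->(1,3) | ant1:(0,3)->S->(1,3)
  grid max=5 at (1,3)
Final grid:
  0 0 0 4
  0 0 0 5
  0 0 0 0
  0 0 0 0
Max pheromone 5 at (1,3)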